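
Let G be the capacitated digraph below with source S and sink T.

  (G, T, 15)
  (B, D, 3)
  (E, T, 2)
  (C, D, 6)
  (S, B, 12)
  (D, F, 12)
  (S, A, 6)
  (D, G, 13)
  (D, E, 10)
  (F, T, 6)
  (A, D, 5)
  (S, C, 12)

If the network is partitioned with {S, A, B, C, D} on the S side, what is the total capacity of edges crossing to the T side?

35

Edges leaving {S, A, B, C, D}: D→E (10), D→F (12), D→G (13).
Cut capacity = 10 + 12 + 13 = 35.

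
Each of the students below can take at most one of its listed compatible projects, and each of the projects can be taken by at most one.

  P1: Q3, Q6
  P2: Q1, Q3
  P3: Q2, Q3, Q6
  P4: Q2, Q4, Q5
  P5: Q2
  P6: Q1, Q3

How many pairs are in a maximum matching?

Unit-capacity flow: source→left, listed edges, right→sink; max matching = max flow.
Augmenting path P1→Q3 (+1); matched 1.
Augmenting path P2→Q1 (+1); matched 2.
Augmenting path P3→Q2 (+1); matched 3.
Augmenting path P4→Q4 (+1); matched 4.
Augmenting path P5→Q2→P3→Q6 (+1); matched 5.
No augmenting path remains; maximum matching = 5.
König certificate: {P4, Q1, Q2, Q3, Q6} is a vertex cover of size 5 (every listed pair touches it), so no matching can be larger.

5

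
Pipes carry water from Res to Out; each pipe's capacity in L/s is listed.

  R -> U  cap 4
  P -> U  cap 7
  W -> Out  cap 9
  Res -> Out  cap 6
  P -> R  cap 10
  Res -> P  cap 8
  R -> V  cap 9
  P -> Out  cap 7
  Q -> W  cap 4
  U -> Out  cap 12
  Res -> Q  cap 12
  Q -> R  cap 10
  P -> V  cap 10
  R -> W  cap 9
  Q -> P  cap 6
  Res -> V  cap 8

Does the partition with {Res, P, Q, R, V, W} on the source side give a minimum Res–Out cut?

Given cut capacity: 6 + 7 + 7 + 4 + 9 = 33.
Augment Res→Out: bottleneck 6, flow now 6.
Augment Res→P→Out: bottleneck 7, flow now 13.
Augment Res→P→U→Out: bottleneck 1, flow now 14.
Augment Res→Q→W→Out: bottleneck 4, flow now 18.
Augment Res→Q→P→U→Out: bottleneck 6, flow now 24.
Augment Res→Q→R→U→Out: bottleneck 2, flow now 26.
No augmenting path remains; maximum flow = 26.
In the residual graph, reachable from Res: {Res, V}.
Min-cut edges: Res→P (8), Res→Q (12), Res→Out (6); capacity 8 + 12 + 6 = 26.
Cut capacity 33 exceeds the max flow 26, so it is not minimum.

No — its capacity is 33, but the minimum cut has capacity 26.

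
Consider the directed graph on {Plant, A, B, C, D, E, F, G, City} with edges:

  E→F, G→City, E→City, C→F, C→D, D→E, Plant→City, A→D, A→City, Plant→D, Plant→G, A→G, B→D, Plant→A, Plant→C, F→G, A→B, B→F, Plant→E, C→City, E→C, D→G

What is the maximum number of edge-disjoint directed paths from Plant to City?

Assign every edge capacity 1; by Menger, the answer equals the max flow.
Path Plant→City (+1); total 1.
Path Plant→A→City (+1); total 2.
Path Plant→C→City (+1); total 3.
Path Plant→E→City (+1); total 4.
Path Plant→G→City (+1); total 5.
No residual Plant→City path; max flow = 5.
Certifying cut of size 5: {C→City, E→City, G→City, Plant→A, Plant→City}.

5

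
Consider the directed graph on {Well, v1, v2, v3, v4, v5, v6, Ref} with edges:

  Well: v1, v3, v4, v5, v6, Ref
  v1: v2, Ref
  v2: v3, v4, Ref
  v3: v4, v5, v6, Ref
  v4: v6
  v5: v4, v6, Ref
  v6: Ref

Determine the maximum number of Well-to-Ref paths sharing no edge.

5

Assign every edge capacity 1; by Menger, the answer equals the max flow.
Path Well→Ref (+1); total 1.
Path Well→v1→Ref (+1); total 2.
Path Well→v3→Ref (+1); total 3.
Path Well→v5→Ref (+1); total 4.
Path Well→v6→Ref (+1); total 5.
No residual Well→Ref path; max flow = 5.
Certifying cut of size 5: {Well→Ref, Well→v1, Well→v3, Well→v5, v6→Ref}.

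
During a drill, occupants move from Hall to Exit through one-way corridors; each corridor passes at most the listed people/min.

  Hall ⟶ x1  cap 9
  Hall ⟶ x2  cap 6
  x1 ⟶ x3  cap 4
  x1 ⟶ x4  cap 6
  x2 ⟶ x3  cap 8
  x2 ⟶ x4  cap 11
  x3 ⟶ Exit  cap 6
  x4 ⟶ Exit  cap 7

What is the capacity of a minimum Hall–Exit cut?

13

Augment Hall→x1→x3→Exit: bottleneck 4, flow now 4.
Augment Hall→x1→x4→Exit: bottleneck 5, flow now 9.
Augment Hall→x2→x3→Exit: bottleneck 2, flow now 11.
Augment Hall→x2→x4→Exit: bottleneck 2, flow now 13.
No augmenting path remains; maximum flow = 13.
By max-flow min-cut, the minimum cut capacity equals the max flow.
In the residual graph, reachable from Hall: {Hall, x1, x2, x3, x4}.
Min-cut edges: x3→Exit (6), x4→Exit (7); capacity 6 + 7 = 13.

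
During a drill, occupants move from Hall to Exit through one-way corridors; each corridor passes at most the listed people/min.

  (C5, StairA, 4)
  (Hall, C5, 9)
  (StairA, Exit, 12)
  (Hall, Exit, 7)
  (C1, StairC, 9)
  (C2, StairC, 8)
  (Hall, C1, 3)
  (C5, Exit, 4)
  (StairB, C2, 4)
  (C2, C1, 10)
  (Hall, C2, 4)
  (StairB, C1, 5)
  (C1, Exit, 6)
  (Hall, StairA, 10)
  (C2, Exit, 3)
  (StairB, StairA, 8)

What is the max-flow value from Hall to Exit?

Augment Hall→Exit: bottleneck 7, flow now 7.
Augment Hall→C5→Exit: bottleneck 4, flow now 11.
Augment Hall→C2→Exit: bottleneck 3, flow now 14.
Augment Hall→C1→Exit: bottleneck 3, flow now 17.
Augment Hall→StairA→Exit: bottleneck 10, flow now 27.
Augment Hall→C5→StairA→Exit: bottleneck 2, flow now 29.
Augment Hall→C2→C1→Exit: bottleneck 1, flow now 30.
No augmenting path remains; maximum flow = 30.
In the residual graph, reachable from Hall: {Hall, C5, StairA}.
Min-cut edges: Hall→C2 (4), Hall→C1 (3), Hall→Exit (7), C5→Exit (4), StairA→Exit (12); capacity 4 + 3 + 7 + 4 + 12 = 30.
This cut is saturated, so no flow can exceed 30.

30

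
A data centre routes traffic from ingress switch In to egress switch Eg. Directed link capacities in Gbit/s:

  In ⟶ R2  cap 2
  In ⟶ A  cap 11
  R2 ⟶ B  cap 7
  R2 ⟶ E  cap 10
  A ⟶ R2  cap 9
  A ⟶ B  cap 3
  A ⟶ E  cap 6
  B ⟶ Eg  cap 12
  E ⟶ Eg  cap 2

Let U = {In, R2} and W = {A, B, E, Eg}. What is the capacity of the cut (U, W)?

28

Edges leaving {In, R2}: In→A (11), R2→B (7), R2→E (10).
Cut capacity = 11 + 7 + 10 = 28.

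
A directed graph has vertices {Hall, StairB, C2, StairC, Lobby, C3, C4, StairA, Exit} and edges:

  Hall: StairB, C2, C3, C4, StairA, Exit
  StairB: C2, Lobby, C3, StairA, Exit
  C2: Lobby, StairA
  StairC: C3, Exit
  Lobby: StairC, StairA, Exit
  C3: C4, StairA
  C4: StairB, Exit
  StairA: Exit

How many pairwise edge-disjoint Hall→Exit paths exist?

Assign every edge capacity 1; by Menger, the answer equals the max flow.
Path Hall→Exit (+1); total 1.
Path Hall→StairB→Exit (+1); total 2.
Path Hall→C4→Exit (+1); total 3.
Path Hall→StairA→Exit (+1); total 4.
Path Hall→C2→Lobby→Exit (+1); total 5.
Path Hall→C3→C4→StairB→Lobby→StairC→Exit (+1); total 6.
No residual Hall→Exit path; max flow = 6.
Certifying cut of size 6: {Hall→C2, Hall→C3, Hall→C4, Hall→Exit, Hall→StairA, Hall→StairB}.

6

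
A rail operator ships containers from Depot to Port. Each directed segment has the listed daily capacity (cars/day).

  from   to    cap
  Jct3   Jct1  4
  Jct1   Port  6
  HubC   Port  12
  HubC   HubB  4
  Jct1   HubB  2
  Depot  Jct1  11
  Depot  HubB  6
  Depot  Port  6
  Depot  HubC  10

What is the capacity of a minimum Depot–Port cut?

22

Augment Depot→Port: bottleneck 6, flow now 6.
Augment Depot→HubC→Port: bottleneck 10, flow now 16.
Augment Depot→Jct1→Port: bottleneck 6, flow now 22.
No augmenting path remains; maximum flow = 22.
By max-flow min-cut, the minimum cut capacity equals the max flow.
In the residual graph, reachable from Depot: {Depot, HubB, Jct1}.
Min-cut edges: Depot→HubC (10), Depot→Port (6), Jct1→Port (6); capacity 10 + 6 + 6 = 22.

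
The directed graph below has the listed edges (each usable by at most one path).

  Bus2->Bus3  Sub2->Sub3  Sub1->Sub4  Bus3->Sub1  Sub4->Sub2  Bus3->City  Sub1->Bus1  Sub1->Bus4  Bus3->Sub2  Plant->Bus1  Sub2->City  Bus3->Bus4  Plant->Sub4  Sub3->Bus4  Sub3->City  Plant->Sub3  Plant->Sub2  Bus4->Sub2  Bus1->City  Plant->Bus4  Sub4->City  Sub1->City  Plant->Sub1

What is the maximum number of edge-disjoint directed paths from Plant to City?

Assign every edge capacity 1; by Menger, the answer equals the max flow.
Path Plant→Sub3→City (+1); total 1.
Path Plant→Sub1→City (+1); total 2.
Path Plant→Bus1→City (+1); total 3.
Path Plant→Sub4→City (+1); total 4.
Path Plant→Sub2→City (+1); total 5.
No residual Plant→City path; max flow = 5.
Certifying cut of size 5: {Plant→Bus1, Plant→Sub1, Plant→Sub4, Sub2→City, Sub3→City}.

5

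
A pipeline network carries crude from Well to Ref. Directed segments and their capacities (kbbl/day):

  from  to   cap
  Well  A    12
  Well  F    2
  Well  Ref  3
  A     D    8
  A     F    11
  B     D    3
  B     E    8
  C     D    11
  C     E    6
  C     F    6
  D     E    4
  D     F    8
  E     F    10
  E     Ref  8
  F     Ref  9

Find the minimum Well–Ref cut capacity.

Augment Well→Ref: bottleneck 3, flow now 3.
Augment Well→F→Ref: bottleneck 2, flow now 5.
Augment Well→A→F→Ref: bottleneck 7, flow now 12.
Augment Well→A→D→E→Ref: bottleneck 4, flow now 16.
No augmenting path remains; maximum flow = 16.
By max-flow min-cut, the minimum cut capacity equals the max flow.
In the residual graph, reachable from Well: {Well, A, D, F}.
Min-cut edges: Well→Ref (3), D→E (4), F→Ref (9); capacity 3 + 4 + 9 = 16.

16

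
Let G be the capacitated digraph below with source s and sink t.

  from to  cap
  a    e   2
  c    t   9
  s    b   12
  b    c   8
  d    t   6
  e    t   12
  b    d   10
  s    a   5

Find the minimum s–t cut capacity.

14

Augment s→a→e→t: bottleneck 2, flow now 2.
Augment s→b→c→t: bottleneck 8, flow now 10.
Augment s→b→d→t: bottleneck 4, flow now 14.
No augmenting path remains; maximum flow = 14.
By max-flow min-cut, the minimum cut capacity equals the max flow.
In the residual graph, reachable from s: {s, a}.
Min-cut edges: s→b (12), a→e (2); capacity 12 + 2 = 14.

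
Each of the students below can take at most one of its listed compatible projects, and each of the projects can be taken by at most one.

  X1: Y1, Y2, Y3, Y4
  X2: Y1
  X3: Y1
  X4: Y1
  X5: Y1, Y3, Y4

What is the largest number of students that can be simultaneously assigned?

Unit-capacity flow: source→left, listed edges, right→sink; max matching = max flow.
Augmenting path X1→Y1 (+1); matched 1.
Augmenting path X5→Y3 (+1); matched 2.
Augmenting path X2→Y1→X1→Y2 (+1); matched 3.
No augmenting path remains; maximum matching = 3.
König certificate: {X1, X5, Y1} is a vertex cover of size 3 (every listed pair touches it), so no matching can be larger.

3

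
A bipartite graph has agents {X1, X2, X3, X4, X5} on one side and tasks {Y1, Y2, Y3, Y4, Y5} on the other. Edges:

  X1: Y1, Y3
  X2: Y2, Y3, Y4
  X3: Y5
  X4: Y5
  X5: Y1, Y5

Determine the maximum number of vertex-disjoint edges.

Unit-capacity flow: source→left, listed edges, right→sink; max matching = max flow.
Augmenting path X1→Y1 (+1); matched 1.
Augmenting path X2→Y2 (+1); matched 2.
Augmenting path X3→Y5 (+1); matched 3.
Augmenting path X5→Y1→X1→Y3 (+1); matched 4.
No augmenting path remains; maximum matching = 4.
König certificate: {X1, X2, X5, Y5} is a vertex cover of size 4 (every listed pair touches it), so no matching can be larger.

4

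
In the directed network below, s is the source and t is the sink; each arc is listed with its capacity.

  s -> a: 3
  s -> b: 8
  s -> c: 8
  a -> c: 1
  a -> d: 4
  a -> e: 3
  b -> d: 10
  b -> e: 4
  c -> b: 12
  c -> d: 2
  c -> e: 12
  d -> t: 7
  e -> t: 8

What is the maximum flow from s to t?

Augment s→a→d→t: bottleneck 3, flow now 3.
Augment s→b→d→t: bottleneck 4, flow now 7.
Augment s→b→e→t: bottleneck 4, flow now 11.
Augment s→c→e→t: bottleneck 4, flow now 15.
No augmenting path remains; maximum flow = 15.
In the residual graph, reachable from s: {s, a, b, c, d, e}.
Min-cut edges: d→t (7), e→t (8); capacity 7 + 8 = 15.
This cut is saturated, so no flow can exceed 15.

15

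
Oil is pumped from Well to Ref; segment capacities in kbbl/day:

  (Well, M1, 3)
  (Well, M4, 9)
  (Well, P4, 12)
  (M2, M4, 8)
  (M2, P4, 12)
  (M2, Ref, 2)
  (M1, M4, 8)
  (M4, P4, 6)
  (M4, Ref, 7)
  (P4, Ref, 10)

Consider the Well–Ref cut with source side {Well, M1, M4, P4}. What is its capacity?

Edges leaving {Well, M1, M4, P4}: M4→Ref (7), P4→Ref (10).
Cut capacity = 7 + 10 = 17.

17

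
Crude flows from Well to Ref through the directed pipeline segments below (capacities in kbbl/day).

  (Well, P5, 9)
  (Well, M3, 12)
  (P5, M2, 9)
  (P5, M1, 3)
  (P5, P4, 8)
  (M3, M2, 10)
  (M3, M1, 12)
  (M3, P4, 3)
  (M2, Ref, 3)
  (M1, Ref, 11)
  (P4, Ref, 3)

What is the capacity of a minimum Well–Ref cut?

17

Augment Well→P5→M2→Ref: bottleneck 3, flow now 3.
Augment Well→P5→M1→Ref: bottleneck 3, flow now 6.
Augment Well→P5→P4→Ref: bottleneck 3, flow now 9.
Augment Well→M3→M1→Ref: bottleneck 8, flow now 17.
No augmenting path remains; maximum flow = 17.
By max-flow min-cut, the minimum cut capacity equals the max flow.
In the residual graph, reachable from Well: {Well, P5, M3, M2, M1, P4}.
Min-cut edges: M2→Ref (3), M1→Ref (11), P4→Ref (3); capacity 3 + 11 + 3 = 17.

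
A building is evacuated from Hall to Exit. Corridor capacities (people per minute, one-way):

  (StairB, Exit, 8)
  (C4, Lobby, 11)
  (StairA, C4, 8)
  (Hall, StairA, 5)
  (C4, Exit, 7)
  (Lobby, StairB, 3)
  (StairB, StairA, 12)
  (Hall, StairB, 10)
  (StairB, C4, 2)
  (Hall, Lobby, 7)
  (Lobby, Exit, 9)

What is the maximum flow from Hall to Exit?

22

Augment Hall→StairB→Exit: bottleneck 8, flow now 8.
Augment Hall→Lobby→Exit: bottleneck 7, flow now 15.
Augment Hall→StairB→C4→Exit: bottleneck 2, flow now 17.
Augment Hall→StairA→C4→Exit: bottleneck 5, flow now 22.
No augmenting path remains; maximum flow = 22.
In the residual graph, reachable from Hall: {Hall}.
Min-cut edges: Hall→StairB (10), Hall→StairA (5), Hall→Lobby (7); capacity 10 + 5 + 7 = 22.
This cut is saturated, so no flow can exceed 22.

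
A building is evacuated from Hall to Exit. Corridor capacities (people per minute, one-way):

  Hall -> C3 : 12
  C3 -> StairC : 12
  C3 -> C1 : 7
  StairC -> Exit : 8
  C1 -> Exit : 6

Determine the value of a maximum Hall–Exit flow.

Augment Hall→C3→StairC→Exit: bottleneck 8, flow now 8.
Augment Hall→C3→C1→Exit: bottleneck 4, flow now 12.
No augmenting path remains; maximum flow = 12.
In the residual graph, reachable from Hall: {Hall}.
Min-cut edges: Hall→C3 (12); capacity 12 = 12.
This cut is saturated, so no flow can exceed 12.

12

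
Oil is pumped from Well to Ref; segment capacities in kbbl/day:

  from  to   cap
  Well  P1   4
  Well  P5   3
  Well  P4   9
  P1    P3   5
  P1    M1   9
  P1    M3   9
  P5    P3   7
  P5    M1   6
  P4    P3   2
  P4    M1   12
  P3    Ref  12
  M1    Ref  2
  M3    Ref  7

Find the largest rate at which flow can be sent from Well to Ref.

11

Augment Well→P1→P3→Ref: bottleneck 4, flow now 4.
Augment Well→P5→P3→Ref: bottleneck 3, flow now 7.
Augment Well→P4→P3→Ref: bottleneck 2, flow now 9.
Augment Well→P4→M1→Ref: bottleneck 2, flow now 11.
No augmenting path remains; maximum flow = 11.
In the residual graph, reachable from Well: {Well, P4, M1}.
Min-cut edges: Well→P1 (4), Well→P5 (3), P4→P3 (2), M1→Ref (2); capacity 4 + 3 + 2 + 2 = 11.
This cut is saturated, so no flow can exceed 11.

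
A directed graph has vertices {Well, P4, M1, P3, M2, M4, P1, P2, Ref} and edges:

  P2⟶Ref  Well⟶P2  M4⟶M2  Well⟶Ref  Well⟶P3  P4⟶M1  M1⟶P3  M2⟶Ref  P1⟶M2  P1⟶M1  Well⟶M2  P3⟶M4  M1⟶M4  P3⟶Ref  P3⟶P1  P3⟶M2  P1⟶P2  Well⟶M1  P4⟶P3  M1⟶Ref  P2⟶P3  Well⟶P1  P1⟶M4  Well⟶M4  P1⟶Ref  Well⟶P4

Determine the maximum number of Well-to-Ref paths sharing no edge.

6

Assign every edge capacity 1; by Menger, the answer equals the max flow.
Path Well→Ref (+1); total 1.
Path Well→M1→Ref (+1); total 2.
Path Well→P3→Ref (+1); total 3.
Path Well→M2→Ref (+1); total 4.
Path Well→P1→Ref (+1); total 5.
Path Well→P2→Ref (+1); total 6.
No residual Well→Ref path; max flow = 6.
Certifying cut of size 6: {M1→Ref, M2→Ref, P1→Ref, P2→Ref, P3→Ref, Well→Ref}.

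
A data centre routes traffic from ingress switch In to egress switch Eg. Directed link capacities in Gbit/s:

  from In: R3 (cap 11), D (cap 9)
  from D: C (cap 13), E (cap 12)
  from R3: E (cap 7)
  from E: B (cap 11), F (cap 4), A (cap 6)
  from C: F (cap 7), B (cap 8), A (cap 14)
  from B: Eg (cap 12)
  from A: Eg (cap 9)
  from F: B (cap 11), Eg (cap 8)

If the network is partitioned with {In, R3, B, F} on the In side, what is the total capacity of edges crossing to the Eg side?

36

Edges leaving {In, R3, B, F}: In→D (9), R3→E (7), B→Eg (12), F→Eg (8).
Cut capacity = 9 + 7 + 12 + 8 = 36.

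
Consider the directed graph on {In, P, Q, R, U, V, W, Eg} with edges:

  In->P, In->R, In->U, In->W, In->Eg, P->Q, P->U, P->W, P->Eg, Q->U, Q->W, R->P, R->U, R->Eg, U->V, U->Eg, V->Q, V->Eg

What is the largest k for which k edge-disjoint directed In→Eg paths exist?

4

Assign every edge capacity 1; by Menger, the answer equals the max flow.
Path In→Eg (+1); total 1.
Path In→P→Eg (+1); total 2.
Path In→R→Eg (+1); total 3.
Path In→U→Eg (+1); total 4.
No residual In→Eg path; max flow = 4.
Certifying cut of size 4: {In→Eg, In→P, In→R, In→U}.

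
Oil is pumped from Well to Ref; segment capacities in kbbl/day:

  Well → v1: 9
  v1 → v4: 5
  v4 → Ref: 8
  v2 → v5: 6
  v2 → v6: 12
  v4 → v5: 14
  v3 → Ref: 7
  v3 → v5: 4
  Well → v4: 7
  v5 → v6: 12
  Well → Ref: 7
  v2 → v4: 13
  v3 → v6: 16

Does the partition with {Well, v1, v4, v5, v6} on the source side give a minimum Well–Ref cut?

Yes — it is a minimum cut (capacity 15).

Given cut capacity: 7 + 8 = 15.
Augment Well→Ref: bottleneck 7, flow now 7.
Augment Well→v4→Ref: bottleneck 7, flow now 14.
Augment Well→v1→v4→Ref: bottleneck 1, flow now 15.
No augmenting path remains; maximum flow = 15.
Cut capacity 15 equals the max flow, so it is a minimum cut.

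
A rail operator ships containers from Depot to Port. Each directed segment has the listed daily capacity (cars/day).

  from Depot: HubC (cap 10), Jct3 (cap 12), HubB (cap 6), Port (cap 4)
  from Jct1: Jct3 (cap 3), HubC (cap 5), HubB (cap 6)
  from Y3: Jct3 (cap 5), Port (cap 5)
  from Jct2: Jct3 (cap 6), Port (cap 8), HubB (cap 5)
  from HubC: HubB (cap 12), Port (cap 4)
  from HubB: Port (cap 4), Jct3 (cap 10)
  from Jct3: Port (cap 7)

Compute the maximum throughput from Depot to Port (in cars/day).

Augment Depot→Port: bottleneck 4, flow now 4.
Augment Depot→HubC→Port: bottleneck 4, flow now 8.
Augment Depot→HubB→Port: bottleneck 4, flow now 12.
Augment Depot→Jct3→Port: bottleneck 7, flow now 19.
No augmenting path remains; maximum flow = 19.
In the residual graph, reachable from Depot: {Depot, HubC, HubB, Jct3}.
Min-cut edges: Depot→Port (4), HubC→Port (4), HubB→Port (4), Jct3→Port (7); capacity 4 + 4 + 4 + 7 = 19.
This cut is saturated, so no flow can exceed 19.

19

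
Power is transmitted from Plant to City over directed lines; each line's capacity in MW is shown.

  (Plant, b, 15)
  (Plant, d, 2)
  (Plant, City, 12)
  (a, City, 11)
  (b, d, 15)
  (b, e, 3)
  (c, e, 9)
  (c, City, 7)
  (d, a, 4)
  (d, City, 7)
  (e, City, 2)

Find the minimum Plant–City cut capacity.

Augment Plant→City: bottleneck 12, flow now 12.
Augment Plant→d→City: bottleneck 2, flow now 14.
Augment Plant→b→d→City: bottleneck 5, flow now 19.
Augment Plant→b→e→City: bottleneck 2, flow now 21.
Augment Plant→b→d→a→City: bottleneck 4, flow now 25.
No augmenting path remains; maximum flow = 25.
By max-flow min-cut, the minimum cut capacity equals the max flow.
In the residual graph, reachable from Plant: {Plant, b, d, e}.
Min-cut edges: Plant→City (12), d→a (4), d→City (7), e→City (2); capacity 12 + 4 + 7 + 2 = 25.

25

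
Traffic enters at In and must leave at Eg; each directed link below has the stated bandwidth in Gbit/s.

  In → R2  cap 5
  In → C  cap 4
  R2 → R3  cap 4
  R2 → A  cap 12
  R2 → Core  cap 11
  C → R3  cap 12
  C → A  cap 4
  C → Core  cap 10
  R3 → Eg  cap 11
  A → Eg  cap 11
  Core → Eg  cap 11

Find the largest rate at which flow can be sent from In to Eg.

Augment In→R2→R3→Eg: bottleneck 4, flow now 4.
Augment In→R2→A→Eg: bottleneck 1, flow now 5.
Augment In→C→R3→Eg: bottleneck 4, flow now 9.
No augmenting path remains; maximum flow = 9.
In the residual graph, reachable from In: {In}.
Min-cut edges: In→R2 (5), In→C (4); capacity 5 + 4 = 9.
This cut is saturated, so no flow can exceed 9.

9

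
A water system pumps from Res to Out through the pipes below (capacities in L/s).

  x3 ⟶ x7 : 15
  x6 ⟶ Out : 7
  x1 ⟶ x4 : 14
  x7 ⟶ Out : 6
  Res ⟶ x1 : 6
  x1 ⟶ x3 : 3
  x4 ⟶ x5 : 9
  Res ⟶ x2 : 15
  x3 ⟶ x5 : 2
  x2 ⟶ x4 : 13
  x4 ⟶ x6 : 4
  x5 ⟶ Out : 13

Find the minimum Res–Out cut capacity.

16

Augment Res→x1→x3→x5→Out: bottleneck 2, flow now 2.
Augment Res→x1→x3→x7→Out: bottleneck 1, flow now 3.
Augment Res→x1→x4→x5→Out: bottleneck 3, flow now 6.
Augment Res→x2→x4→x5→Out: bottleneck 6, flow now 12.
Augment Res→x2→x4→x6→Out: bottleneck 4, flow now 16.
No augmenting path remains; maximum flow = 16.
By max-flow min-cut, the minimum cut capacity equals the max flow.
In the residual graph, reachable from Res: {Res, x1, x2, x4}.
Min-cut edges: x1→x3 (3), x4→x5 (9), x4→x6 (4); capacity 3 + 9 + 4 = 16.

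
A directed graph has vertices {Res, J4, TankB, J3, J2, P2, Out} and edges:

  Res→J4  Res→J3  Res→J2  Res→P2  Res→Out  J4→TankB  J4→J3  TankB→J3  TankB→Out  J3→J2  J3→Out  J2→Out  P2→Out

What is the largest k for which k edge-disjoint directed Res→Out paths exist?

5

Assign every edge capacity 1; by Menger, the answer equals the max flow.
Path Res→Out (+1); total 1.
Path Res→J3→Out (+1); total 2.
Path Res→J2→Out (+1); total 3.
Path Res→P2→Out (+1); total 4.
Path Res→J4→TankB→Out (+1); total 5.
No residual Res→Out path; max flow = 5.
Certifying cut of size 5: {Res→J2, Res→J3, Res→J4, Res→Out, Res→P2}.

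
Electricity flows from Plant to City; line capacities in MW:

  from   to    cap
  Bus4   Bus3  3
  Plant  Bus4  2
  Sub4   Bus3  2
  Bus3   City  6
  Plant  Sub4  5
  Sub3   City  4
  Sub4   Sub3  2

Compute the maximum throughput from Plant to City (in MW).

6

Augment Plant→Bus4→Bus3→City: bottleneck 2, flow now 2.
Augment Plant→Sub4→Sub3→City: bottleneck 2, flow now 4.
Augment Plant→Sub4→Bus3→City: bottleneck 2, flow now 6.
No augmenting path remains; maximum flow = 6.
In the residual graph, reachable from Plant: {Plant, Sub4}.
Min-cut edges: Plant→Bus4 (2), Sub4→Sub3 (2), Sub4→Bus3 (2); capacity 2 + 2 + 2 = 6.
This cut is saturated, so no flow can exceed 6.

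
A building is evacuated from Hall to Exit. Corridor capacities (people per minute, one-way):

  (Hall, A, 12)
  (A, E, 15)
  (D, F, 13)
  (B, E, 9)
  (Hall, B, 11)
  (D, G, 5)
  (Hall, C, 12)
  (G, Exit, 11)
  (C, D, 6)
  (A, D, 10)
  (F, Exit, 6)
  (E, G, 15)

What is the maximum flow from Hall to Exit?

17

Augment Hall→A→D→F→Exit: bottleneck 6, flow now 6.
Augment Hall→A→D→G→Exit: bottleneck 4, flow now 10.
Augment Hall→A→E→G→Exit: bottleneck 2, flow now 12.
Augment Hall→B→E→G→Exit: bottleneck 5, flow now 17.
No augmenting path remains; maximum flow = 17.
In the residual graph, reachable from Hall: {Hall, A, B, C, D, E, F, G}.
Min-cut edges: F→Exit (6), G→Exit (11); capacity 6 + 11 = 17.
This cut is saturated, so no flow can exceed 17.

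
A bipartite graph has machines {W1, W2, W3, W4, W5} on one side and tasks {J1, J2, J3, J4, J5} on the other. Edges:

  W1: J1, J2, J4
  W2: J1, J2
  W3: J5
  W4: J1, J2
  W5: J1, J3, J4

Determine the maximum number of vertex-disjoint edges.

5

Unit-capacity flow: source→left, listed edges, right→sink; max matching = max flow.
Augmenting path W1→J1 (+1); matched 1.
Augmenting path W2→J2 (+1); matched 2.
Augmenting path W3→J5 (+1); matched 3.
Augmenting path W5→J3 (+1); matched 4.
Augmenting path W4→J1→W1→J4 (+1); matched 5.
No augmenting path remains; maximum matching = 5.
König certificate: {W1, W2, W3, W4, W5} is a vertex cover of size 5 (every listed pair touches it), so no matching can be larger.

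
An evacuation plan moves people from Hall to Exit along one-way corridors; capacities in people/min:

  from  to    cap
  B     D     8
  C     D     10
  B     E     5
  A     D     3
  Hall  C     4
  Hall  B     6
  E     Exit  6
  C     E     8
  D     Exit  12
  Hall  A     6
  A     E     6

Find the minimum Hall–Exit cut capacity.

Augment Hall→A→D→Exit: bottleneck 3, flow now 3.
Augment Hall→A→E→Exit: bottleneck 3, flow now 6.
Augment Hall→B→D→Exit: bottleneck 6, flow now 12.
Augment Hall→C→D→Exit: bottleneck 3, flow now 15.
Augment Hall→C→E→Exit: bottleneck 1, flow now 16.
No augmenting path remains; maximum flow = 16.
By max-flow min-cut, the minimum cut capacity equals the max flow.
In the residual graph, reachable from Hall: {Hall}.
Min-cut edges: Hall→A (6), Hall→B (6), Hall→C (4); capacity 6 + 6 + 4 = 16.

16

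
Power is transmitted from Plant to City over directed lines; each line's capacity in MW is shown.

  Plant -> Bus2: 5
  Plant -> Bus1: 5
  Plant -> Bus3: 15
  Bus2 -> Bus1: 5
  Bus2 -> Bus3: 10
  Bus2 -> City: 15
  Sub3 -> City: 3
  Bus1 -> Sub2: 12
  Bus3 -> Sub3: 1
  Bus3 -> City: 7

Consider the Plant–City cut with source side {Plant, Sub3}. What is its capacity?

Edges leaving {Plant, Sub3}: Plant→Bus2 (5), Plant→Bus1 (5), Plant→Bus3 (15), Sub3→City (3).
Cut capacity = 5 + 5 + 15 + 3 = 28.

28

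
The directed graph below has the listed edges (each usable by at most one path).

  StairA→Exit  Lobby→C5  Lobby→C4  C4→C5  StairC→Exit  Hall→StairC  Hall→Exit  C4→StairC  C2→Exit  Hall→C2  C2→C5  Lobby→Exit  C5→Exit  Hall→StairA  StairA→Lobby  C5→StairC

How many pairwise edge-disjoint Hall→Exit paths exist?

4

Assign every edge capacity 1; by Menger, the answer equals the max flow.
Path Hall→Exit (+1); total 1.
Path Hall→StairA→Exit (+1); total 2.
Path Hall→StairC→Exit (+1); total 3.
Path Hall→C2→Exit (+1); total 4.
No residual Hall→Exit path; max flow = 4.
Certifying cut of size 4: {Hall→C2, Hall→Exit, Hall→StairA, Hall→StairC}.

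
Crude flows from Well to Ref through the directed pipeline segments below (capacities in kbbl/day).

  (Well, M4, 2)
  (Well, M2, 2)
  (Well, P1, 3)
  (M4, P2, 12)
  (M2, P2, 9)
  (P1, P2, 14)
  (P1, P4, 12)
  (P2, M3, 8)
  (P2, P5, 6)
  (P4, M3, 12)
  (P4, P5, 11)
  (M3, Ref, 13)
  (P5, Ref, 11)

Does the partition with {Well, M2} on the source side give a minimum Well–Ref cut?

Given cut capacity: 2 + 3 + 9 = 14.
Augment Well→M4→P2→M3→Ref: bottleneck 2, flow now 2.
Augment Well→M2→P2→M3→Ref: bottleneck 2, flow now 4.
Augment Well→P1→P2→M3→Ref: bottleneck 3, flow now 7.
No augmenting path remains; maximum flow = 7.
In the residual graph, reachable from Well: {Well}.
Min-cut edges: Well→M4 (2), Well→M2 (2), Well→P1 (3); capacity 2 + 2 + 3 = 7.
Cut capacity 14 exceeds the max flow 7, so it is not minimum.

No — its capacity is 14, but the minimum cut has capacity 7.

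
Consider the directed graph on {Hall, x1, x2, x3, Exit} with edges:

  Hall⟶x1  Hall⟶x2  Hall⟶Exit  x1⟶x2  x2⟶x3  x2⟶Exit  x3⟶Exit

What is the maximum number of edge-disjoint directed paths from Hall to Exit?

3

Assign every edge capacity 1; by Menger, the answer equals the max flow.
Path Hall→Exit (+1); total 1.
Path Hall→x2→Exit (+1); total 2.
Path Hall→x1→x2→x3→Exit (+1); total 3.
No residual Hall→Exit path; max flow = 3.
Certifying cut of size 3: {Hall→Exit, Hall→x1, Hall→x2}.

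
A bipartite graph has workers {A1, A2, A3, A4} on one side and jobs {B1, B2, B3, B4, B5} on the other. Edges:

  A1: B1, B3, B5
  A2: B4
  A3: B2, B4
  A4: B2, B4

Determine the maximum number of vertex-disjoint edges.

3

Unit-capacity flow: source→left, listed edges, right→sink; max matching = max flow.
Augmenting path A1→B1 (+1); matched 1.
Augmenting path A2→B4 (+1); matched 2.
Augmenting path A3→B2 (+1); matched 3.
No augmenting path remains; maximum matching = 3.
König certificate: {A1, B2, B4} is a vertex cover of size 3 (every listed pair touches it), so no matching can be larger.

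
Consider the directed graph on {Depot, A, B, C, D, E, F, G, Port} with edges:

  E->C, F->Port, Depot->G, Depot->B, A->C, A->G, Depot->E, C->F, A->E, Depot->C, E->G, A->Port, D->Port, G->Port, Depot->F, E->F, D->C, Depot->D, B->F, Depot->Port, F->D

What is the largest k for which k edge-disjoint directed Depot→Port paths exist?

4

Assign every edge capacity 1; by Menger, the answer equals the max flow.
Path Depot→Port (+1); total 1.
Path Depot→D→Port (+1); total 2.
Path Depot→F→Port (+1); total 3.
Path Depot→G→Port (+1); total 4.
No residual Depot→Port path; max flow = 4.
Certifying cut of size 4: {D→Port, Depot→Port, F→Port, G→Port}.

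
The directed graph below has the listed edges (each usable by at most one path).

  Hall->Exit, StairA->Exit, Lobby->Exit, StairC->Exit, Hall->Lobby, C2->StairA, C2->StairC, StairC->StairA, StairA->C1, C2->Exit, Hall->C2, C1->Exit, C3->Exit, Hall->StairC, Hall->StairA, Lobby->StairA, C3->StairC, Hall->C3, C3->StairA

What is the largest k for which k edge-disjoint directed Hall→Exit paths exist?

6

Assign every edge capacity 1; by Menger, the answer equals the max flow.
Path Hall→Exit (+1); total 1.
Path Hall→C3→Exit (+1); total 2.
Path Hall→Lobby→Exit (+1); total 3.
Path Hall→C2→Exit (+1); total 4.
Path Hall→StairC→Exit (+1); total 5.
Path Hall→StairA→Exit (+1); total 6.
No residual Hall→Exit path; max flow = 6.
Certifying cut of size 6: {Hall→C2, Hall→C3, Hall→Exit, Hall→Lobby, Hall→StairA, Hall→StairC}.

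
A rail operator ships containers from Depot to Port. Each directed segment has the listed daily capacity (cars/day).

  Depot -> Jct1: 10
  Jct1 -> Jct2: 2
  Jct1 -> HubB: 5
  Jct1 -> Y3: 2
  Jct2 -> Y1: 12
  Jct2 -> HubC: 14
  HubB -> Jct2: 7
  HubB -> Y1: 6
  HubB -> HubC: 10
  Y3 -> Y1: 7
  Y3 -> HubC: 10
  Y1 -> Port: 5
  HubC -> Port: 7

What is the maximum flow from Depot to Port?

Augment Depot→Jct1→Jct2→Y1→Port: bottleneck 2, flow now 2.
Augment Depot→Jct1→HubB→Y1→Port: bottleneck 3, flow now 5.
Augment Depot→Jct1→HubB→HubC→Port: bottleneck 2, flow now 7.
Augment Depot→Jct1→Y3→HubC→Port: bottleneck 2, flow now 9.
No augmenting path remains; maximum flow = 9.
In the residual graph, reachable from Depot: {Depot, Jct1}.
Min-cut edges: Jct1→Jct2 (2), Jct1→HubB (5), Jct1→Y3 (2); capacity 2 + 5 + 2 = 9.
This cut is saturated, so no flow can exceed 9.

9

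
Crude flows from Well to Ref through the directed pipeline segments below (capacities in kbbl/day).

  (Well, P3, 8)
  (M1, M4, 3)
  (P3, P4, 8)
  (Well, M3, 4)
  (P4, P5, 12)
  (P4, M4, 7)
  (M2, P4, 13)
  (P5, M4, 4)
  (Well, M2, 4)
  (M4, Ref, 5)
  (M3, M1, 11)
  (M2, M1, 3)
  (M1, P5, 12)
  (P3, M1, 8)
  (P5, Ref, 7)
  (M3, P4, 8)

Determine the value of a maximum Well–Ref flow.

12

Augment Well→M2→M1→M4→Ref: bottleneck 3, flow now 3.
Augment Well→M2→P4→M4→Ref: bottleneck 1, flow now 4.
Augment Well→M3→M1→P5→Ref: bottleneck 4, flow now 8.
Augment Well→P3→M1→P5→Ref: bottleneck 3, flow now 11.
Augment Well→P3→P4→M4→Ref: bottleneck 1, flow now 12.
No augmenting path remains; maximum flow = 12.
In the residual graph, reachable from Well: {Well, M2, M3, P3, M1, P4, M4, P5}.
Min-cut edges: M4→Ref (5), P5→Ref (7); capacity 5 + 7 = 12.
This cut is saturated, so no flow can exceed 12.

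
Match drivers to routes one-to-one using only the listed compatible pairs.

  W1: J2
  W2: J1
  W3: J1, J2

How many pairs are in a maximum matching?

2

Unit-capacity flow: source→left, listed edges, right→sink; max matching = max flow.
Augmenting path W1→J2 (+1); matched 1.
Augmenting path W2→J1 (+1); matched 2.
No augmenting path remains; maximum matching = 2.
König certificate: {J1, J2} is a vertex cover of size 2 (every listed pair touches it), so no matching can be larger.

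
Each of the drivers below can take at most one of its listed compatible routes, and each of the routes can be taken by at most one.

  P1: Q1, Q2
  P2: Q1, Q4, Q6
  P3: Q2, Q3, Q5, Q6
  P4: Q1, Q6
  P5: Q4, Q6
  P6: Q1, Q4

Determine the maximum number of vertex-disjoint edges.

5

Unit-capacity flow: source→left, listed edges, right→sink; max matching = max flow.
Augmenting path P1→Q1 (+1); matched 1.
Augmenting path P2→Q4 (+1); matched 2.
Augmenting path P3→Q2 (+1); matched 3.
Augmenting path P4→Q6 (+1); matched 4.
Augmenting path P6→Q1→P1→Q2→P3→Q3 (+1); matched 5.
No augmenting path remains; maximum matching = 5.
König certificate: {P1, P3, Q1, Q4, Q6} is a vertex cover of size 5 (every listed pair touches it), so no matching can be larger.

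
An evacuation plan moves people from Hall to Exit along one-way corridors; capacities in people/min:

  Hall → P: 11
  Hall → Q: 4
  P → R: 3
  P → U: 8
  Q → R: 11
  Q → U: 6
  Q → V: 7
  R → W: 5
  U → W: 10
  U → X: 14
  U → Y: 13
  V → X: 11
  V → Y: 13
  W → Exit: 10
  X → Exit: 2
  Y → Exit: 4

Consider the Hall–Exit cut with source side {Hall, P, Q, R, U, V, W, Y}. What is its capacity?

39

Edges leaving {Hall, P, Q, R, U, V, W, Y}: U→X (14), V→X (11), W→Exit (10), Y→Exit (4).
Cut capacity = 14 + 11 + 10 + 4 = 39.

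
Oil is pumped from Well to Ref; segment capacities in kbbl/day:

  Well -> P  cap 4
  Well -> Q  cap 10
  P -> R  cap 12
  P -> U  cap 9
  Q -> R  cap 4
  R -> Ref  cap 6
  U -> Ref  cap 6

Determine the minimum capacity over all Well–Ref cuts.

Augment Well→P→R→Ref: bottleneck 4, flow now 4.
Augment Well→Q→R→Ref: bottleneck 2, flow now 6.
Augment Well→Q→R→P→U→Ref: bottleneck 2, flow now 8. (uses reverse residual edge)
No augmenting path remains; maximum flow = 8.
By max-flow min-cut, the minimum cut capacity equals the max flow.
In the residual graph, reachable from Well: {Well, Q}.
Min-cut edges: Well→P (4), Q→R (4); capacity 4 + 4 = 8.

8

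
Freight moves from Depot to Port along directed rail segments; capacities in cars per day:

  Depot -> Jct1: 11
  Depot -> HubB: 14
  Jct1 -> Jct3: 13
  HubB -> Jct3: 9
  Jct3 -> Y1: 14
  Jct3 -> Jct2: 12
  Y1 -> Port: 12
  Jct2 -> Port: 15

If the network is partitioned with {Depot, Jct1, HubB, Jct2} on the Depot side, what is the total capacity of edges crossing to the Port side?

37

Edges leaving {Depot, Jct1, HubB, Jct2}: Jct1→Jct3 (13), HubB→Jct3 (9), Jct2→Port (15).
Cut capacity = 13 + 9 + 15 = 37.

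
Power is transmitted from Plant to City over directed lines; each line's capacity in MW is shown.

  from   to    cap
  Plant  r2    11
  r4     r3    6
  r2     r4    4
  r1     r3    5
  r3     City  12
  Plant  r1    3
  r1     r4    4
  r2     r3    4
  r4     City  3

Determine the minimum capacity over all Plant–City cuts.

Augment Plant→r1→r3→City: bottleneck 3, flow now 3.
Augment Plant→r2→r3→City: bottleneck 4, flow now 7.
Augment Plant→r2→r4→City: bottleneck 3, flow now 10.
Augment Plant→r2→r4→r3→City: bottleneck 1, flow now 11.
No augmenting path remains; maximum flow = 11.
By max-flow min-cut, the minimum cut capacity equals the max flow.
In the residual graph, reachable from Plant: {Plant, r2}.
Min-cut edges: Plant→r1 (3), r2→r3 (4), r2→r4 (4); capacity 3 + 4 + 4 = 11.

11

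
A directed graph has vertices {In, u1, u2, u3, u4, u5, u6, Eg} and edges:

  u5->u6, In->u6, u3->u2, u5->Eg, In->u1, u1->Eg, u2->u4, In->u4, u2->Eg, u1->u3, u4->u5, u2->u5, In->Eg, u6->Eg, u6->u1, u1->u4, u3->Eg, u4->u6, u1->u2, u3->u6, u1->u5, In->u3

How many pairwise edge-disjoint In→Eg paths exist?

5

Assign every edge capacity 1; by Menger, the answer equals the max flow.
Path In→Eg (+1); total 1.
Path In→u1→Eg (+1); total 2.
Path In→u3→Eg (+1); total 3.
Path In→u6→Eg (+1); total 4.
Path In→u4→u5→Eg (+1); total 5.
No residual In→Eg path; max flow = 5.
Certifying cut of size 5: {In→Eg, In→u1, In→u3, In→u4, In→u6}.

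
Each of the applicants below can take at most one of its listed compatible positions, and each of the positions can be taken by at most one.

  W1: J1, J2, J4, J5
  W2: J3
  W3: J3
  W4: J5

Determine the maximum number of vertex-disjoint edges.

3

Unit-capacity flow: source→left, listed edges, right→sink; max matching = max flow.
Augmenting path W1→J1 (+1); matched 1.
Augmenting path W2→J3 (+1); matched 2.
Augmenting path W4→J5 (+1); matched 3.
No augmenting path remains; maximum matching = 3.
König certificate: {W1, W4, J3} is a vertex cover of size 3 (every listed pair touches it), so no matching can be larger.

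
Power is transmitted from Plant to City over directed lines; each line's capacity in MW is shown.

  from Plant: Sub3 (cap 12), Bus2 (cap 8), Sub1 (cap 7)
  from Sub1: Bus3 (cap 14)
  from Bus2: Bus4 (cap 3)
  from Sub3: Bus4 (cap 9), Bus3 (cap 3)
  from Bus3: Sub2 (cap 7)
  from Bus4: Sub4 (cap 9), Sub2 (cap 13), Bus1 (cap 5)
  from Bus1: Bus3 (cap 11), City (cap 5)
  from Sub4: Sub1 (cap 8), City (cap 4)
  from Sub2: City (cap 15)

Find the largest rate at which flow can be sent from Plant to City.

Augment Plant→Sub1→Bus3→Sub2→City: bottleneck 7, flow now 7.
Augment Plant→Bus2→Bus4→Bus1→City: bottleneck 3, flow now 10.
Augment Plant→Sub3→Bus4→Bus1→City: bottleneck 2, flow now 12.
Augment Plant→Sub3→Bus4→Sub4→City: bottleneck 4, flow now 16.
Augment Plant→Sub3→Bus4→Sub2→City: bottleneck 3, flow now 19.
No augmenting path remains; maximum flow = 19.
In the residual graph, reachable from Plant: {Plant, Sub1, Bus2, Sub3, Bus3}.
Min-cut edges: Bus2→Bus4 (3), Sub3→Bus4 (9), Bus3→Sub2 (7); capacity 3 + 9 + 7 = 19.
This cut is saturated, so no flow can exceed 19.

19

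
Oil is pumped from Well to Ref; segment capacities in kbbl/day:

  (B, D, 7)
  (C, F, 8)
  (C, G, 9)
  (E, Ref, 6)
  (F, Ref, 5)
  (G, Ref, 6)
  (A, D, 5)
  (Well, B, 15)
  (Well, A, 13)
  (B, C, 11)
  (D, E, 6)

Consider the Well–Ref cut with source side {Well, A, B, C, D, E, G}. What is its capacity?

Edges leaving {Well, A, B, C, D, E, G}: C→F (8), E→Ref (6), G→Ref (6).
Cut capacity = 8 + 6 + 6 = 20.

20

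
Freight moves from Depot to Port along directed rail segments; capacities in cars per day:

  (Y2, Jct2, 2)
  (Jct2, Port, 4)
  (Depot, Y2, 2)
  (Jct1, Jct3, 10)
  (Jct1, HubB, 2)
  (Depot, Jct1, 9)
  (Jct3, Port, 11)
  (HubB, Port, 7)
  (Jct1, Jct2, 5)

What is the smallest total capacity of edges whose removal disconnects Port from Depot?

Augment Depot→Y2→Jct2→Port: bottleneck 2, flow now 2.
Augment Depot→Jct1→Jct2→Port: bottleneck 2, flow now 4.
Augment Depot→Jct1→HubB→Port: bottleneck 2, flow now 6.
Augment Depot→Jct1→Jct3→Port: bottleneck 5, flow now 11.
No augmenting path remains; maximum flow = 11.
By max-flow min-cut, the minimum cut capacity equals the max flow.
In the residual graph, reachable from Depot: {Depot}.
Min-cut edges: Depot→Y2 (2), Depot→Jct1 (9); capacity 2 + 9 = 11.

11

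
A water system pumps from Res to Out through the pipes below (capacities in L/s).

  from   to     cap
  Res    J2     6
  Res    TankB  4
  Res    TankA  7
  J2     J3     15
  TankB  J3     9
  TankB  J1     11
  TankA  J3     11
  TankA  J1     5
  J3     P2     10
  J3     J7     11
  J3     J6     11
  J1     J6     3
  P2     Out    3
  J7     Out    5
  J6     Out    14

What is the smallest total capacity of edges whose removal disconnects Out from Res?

Augment Res→J2→J3→P2→Out: bottleneck 3, flow now 3.
Augment Res→J2→J3→J7→Out: bottleneck 3, flow now 6.
Augment Res→TankB→J3→J7→Out: bottleneck 2, flow now 8.
Augment Res→TankB→J3→J6→Out: bottleneck 2, flow now 10.
Augment Res→TankA→J3→J6→Out: bottleneck 7, flow now 17.
No augmenting path remains; maximum flow = 17.
By max-flow min-cut, the minimum cut capacity equals the max flow.
In the residual graph, reachable from Res: {Res}.
Min-cut edges: Res→J2 (6), Res→TankB (4), Res→TankA (7); capacity 6 + 4 + 7 = 17.

17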